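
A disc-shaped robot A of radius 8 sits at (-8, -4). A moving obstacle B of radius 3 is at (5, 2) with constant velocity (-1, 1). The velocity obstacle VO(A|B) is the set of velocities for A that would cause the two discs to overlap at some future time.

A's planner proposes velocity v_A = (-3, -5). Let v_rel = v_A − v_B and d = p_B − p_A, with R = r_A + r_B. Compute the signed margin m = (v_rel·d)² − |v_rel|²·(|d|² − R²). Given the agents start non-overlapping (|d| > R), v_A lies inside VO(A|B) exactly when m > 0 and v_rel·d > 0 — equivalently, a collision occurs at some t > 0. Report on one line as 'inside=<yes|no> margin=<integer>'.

d = (13, 6),  |d|² = 205;  R = 8+3 = 11,  c = 205−11² = 84
v_rel = (-2, -6),  |v_rel|² = 40;  v_rel·d = (-2)·(13) + (-6)·(6) = -62
40·t² + 124·t + 84 = 0  ⇒  m = (-62)² − 40·84 = 484
m = 484 > 0,  v_rel·d = -62 < 0  ⇒  outside

inside=no margin=484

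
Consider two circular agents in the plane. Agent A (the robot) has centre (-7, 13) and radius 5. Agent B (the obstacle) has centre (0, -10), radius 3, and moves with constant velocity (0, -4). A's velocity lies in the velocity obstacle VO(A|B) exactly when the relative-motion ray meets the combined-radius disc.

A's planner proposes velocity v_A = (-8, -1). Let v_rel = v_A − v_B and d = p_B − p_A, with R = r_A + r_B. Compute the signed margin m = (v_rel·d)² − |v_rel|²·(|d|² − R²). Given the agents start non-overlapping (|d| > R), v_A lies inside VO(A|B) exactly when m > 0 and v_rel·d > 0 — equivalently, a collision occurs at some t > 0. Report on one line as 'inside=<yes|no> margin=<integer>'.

d = (7, -23),  |d|² = 578;  R = 5+3 = 8,  c = 578−8² = 514
v_rel = (-8, 3),  |v_rel|² = 73;  v_rel·d = (-8)·(7) + (3)·(-23) = -125
73·t² + 250·t + 514 = 0  ⇒  m = (-125)² − 73·514 = -21897
m = -21897 < 0,  v_rel·d = -125 < 0  ⇒  outside

inside=no margin=-21897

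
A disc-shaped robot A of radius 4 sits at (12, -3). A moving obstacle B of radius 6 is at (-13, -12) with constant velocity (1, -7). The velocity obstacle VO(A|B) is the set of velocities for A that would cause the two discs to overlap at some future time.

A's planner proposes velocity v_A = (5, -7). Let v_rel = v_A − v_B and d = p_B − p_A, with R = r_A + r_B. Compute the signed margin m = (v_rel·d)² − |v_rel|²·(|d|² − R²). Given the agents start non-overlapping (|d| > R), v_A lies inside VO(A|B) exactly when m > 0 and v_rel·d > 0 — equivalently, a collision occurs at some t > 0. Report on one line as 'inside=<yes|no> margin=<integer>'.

d = (-25, -9),  |d|² = 706;  R = 4+6 = 10,  c = 706−10² = 606
v_rel = (4, 0),  |v_rel|² = 16;  v_rel·d = (4)·(-25) + (0)·(-9) = -100
16·t² + 200·t + 606 = 0  ⇒  m = (-100)² − 16·606 = 304
m = 304 > 0,  v_rel·d = -100 < 0  ⇒  outside

inside=no margin=304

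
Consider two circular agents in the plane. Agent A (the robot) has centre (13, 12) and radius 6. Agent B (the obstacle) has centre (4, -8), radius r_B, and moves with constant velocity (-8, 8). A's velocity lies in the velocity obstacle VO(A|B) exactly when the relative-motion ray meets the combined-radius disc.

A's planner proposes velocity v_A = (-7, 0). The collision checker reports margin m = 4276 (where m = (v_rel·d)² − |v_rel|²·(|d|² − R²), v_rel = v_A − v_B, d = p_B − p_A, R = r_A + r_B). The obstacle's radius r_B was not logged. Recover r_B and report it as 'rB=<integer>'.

m = 4276
d = (-9, -20);  v_rel = (1, -8),  |v_rel|² = 65
v_rel×d = (1)·(-20) − (-8)·(-9) = -92
since m = R²·65 − (-92)²:  R² = (8464 + 4276) / 65 = 196
R = √196 = 14  ⇒  r_B = 14 − 6 = 8

rB=8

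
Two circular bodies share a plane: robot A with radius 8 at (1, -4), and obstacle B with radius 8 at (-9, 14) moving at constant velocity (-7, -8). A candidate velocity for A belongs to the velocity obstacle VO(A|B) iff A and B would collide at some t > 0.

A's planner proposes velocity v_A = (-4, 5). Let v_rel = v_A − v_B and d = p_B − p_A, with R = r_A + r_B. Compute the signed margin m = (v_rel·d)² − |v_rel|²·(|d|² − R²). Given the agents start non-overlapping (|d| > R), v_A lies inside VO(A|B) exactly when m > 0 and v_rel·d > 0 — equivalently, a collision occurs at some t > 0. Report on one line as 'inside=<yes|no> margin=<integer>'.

d = (-10, 18),  |d|² = 424;  R = 8+8 = 16,  c = 424−16² = 168
v_rel = (3, 13),  |v_rel|² = 178;  v_rel·d = (3)·(-10) + (13)·(18) = 204
178·t² − 408·t + 168 = 0  ⇒  m = 204² − 178·168 = 11712
m = 11712 > 0,  v_rel·d = 204 > 0  ⇒  inside

inside=yes margin=11712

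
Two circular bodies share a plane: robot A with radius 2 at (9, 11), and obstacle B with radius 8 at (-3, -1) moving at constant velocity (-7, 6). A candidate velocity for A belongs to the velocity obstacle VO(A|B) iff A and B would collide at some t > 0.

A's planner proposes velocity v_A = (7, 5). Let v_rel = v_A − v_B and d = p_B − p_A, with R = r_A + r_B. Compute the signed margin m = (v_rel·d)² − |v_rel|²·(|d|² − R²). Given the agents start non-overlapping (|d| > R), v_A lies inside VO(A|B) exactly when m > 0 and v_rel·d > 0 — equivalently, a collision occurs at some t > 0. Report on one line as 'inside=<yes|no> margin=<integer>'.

d = (-12, -12),  |d|² = 288;  R = 2+8 = 10,  c = 288−10² = 188
v_rel = (14, -1),  |v_rel|² = 197;  v_rel·d = (14)·(-12) + (-1)·(-12) = -156
197·t² + 312·t + 188 = 0  ⇒  m = (-156)² − 197·188 = -12700
m = -12700 < 0,  v_rel·d = -156 < 0  ⇒  outside

inside=no margin=-12700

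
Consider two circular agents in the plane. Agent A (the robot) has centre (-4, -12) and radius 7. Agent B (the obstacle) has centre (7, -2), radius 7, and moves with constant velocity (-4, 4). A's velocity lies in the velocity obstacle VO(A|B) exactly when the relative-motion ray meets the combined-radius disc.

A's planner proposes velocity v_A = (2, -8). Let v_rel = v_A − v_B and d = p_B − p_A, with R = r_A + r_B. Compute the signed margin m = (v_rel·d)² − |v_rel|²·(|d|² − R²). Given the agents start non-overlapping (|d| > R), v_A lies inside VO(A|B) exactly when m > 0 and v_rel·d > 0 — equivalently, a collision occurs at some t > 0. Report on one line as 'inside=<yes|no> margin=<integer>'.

d = (11, 10),  |d|² = 221;  R = 7+7 = 14,  c = 221−14² = 25
v_rel = (6, -12),  |v_rel|² = 180;  v_rel·d = (6)·(11) + (-12)·(10) = -54
180·t² + 108·t + 25 = 0  ⇒  m = (-54)² − 180·25 = -1584
m = -1584 < 0,  v_rel·d = -54 < 0  ⇒  outside

inside=no margin=-1584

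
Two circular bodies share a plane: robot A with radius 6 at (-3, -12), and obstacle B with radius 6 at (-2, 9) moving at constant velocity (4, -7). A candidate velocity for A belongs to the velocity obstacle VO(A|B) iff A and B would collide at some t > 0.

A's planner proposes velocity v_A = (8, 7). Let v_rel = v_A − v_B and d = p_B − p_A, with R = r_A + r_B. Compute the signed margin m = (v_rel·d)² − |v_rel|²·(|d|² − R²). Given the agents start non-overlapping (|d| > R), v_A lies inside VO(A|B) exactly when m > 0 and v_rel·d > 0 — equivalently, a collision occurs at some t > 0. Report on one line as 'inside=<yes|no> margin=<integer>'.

d = (1, 21),  |d|² = 442;  R = 6+6 = 12,  c = 442−12² = 298
v_rel = (4, 14),  |v_rel|² = 212;  v_rel·d = (4)·(1) + (14)·(21) = 298
212·t² − 596·t + 298 = 0  ⇒  m = 298² − 212·298 = 25628
m = 25628 > 0,  v_rel·d = 298 > 0  ⇒  inside

inside=yes margin=25628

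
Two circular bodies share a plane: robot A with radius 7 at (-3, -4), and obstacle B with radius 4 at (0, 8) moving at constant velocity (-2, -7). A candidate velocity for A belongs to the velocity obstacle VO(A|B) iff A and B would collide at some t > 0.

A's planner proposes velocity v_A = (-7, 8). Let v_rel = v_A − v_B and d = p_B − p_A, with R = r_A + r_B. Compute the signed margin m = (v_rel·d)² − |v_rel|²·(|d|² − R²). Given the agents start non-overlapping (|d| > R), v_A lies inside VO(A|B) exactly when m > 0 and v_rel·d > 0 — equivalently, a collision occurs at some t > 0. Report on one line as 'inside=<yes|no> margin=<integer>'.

d = (3, 12),  |d|² = 153;  R = 7+4 = 11,  c = 153−11² = 32
v_rel = (-5, 15),  |v_rel|² = 250;  v_rel·d = (-5)·(3) + (15)·(12) = 165
250·t² − 330·t + 32 = 0  ⇒  m = 165² − 250·32 = 19225
m = 19225 > 0,  v_rel·d = 165 > 0  ⇒  inside

inside=yes margin=19225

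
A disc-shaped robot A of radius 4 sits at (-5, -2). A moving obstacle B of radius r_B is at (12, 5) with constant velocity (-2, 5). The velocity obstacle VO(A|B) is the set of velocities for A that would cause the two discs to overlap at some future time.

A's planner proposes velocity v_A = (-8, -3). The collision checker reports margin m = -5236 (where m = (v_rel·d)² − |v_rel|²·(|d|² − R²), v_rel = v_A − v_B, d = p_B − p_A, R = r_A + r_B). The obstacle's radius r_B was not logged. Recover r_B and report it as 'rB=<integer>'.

m = -5236
d = (17, 7);  v_rel = (-6, -8),  |v_rel|² = 100
v_rel×d = (-6)·(7) − (-8)·(17) = 94
since m = R²·100 − 94²:  R² = (8836 + -5236) / 100 = 36
R = √36 = 6  ⇒  r_B = 6 − 4 = 2

rB=2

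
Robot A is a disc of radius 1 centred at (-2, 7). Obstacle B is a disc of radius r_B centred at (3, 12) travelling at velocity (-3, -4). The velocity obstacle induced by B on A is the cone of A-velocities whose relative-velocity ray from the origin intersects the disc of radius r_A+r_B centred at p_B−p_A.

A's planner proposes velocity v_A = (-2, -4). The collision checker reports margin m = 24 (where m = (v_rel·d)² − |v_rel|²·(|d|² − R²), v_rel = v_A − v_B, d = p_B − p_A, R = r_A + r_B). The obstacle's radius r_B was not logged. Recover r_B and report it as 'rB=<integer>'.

m = 24
d = (5, 5);  v_rel = (1, 0),  |v_rel|² = 1
v_rel×d = (1)·(5) − (0)·(5) = 5
since m = R²·1 − 5²:  R² = (25 + 24) / 1 = 49
R = √49 = 7  ⇒  r_B = 7 − 1 = 6

rB=6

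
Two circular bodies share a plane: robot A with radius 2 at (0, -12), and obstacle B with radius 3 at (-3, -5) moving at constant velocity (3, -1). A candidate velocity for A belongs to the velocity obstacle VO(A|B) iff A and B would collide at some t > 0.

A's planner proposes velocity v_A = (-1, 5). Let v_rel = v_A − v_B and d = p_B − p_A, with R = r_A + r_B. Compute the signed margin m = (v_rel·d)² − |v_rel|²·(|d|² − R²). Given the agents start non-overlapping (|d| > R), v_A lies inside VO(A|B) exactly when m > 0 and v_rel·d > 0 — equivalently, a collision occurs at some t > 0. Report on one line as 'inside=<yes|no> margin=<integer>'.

d = (-3, 7),  |d|² = 58;  R = 2+3 = 5,  c = 58−5² = 33
v_rel = (-4, 6),  |v_rel|² = 52;  v_rel·d = (-4)·(-3) + (6)·(7) = 54
52·t² − 108·t + 33 = 0  ⇒  m = 54² − 52·33 = 1200
m = 1200 > 0,  v_rel·d = 54 > 0  ⇒  inside

inside=yes margin=1200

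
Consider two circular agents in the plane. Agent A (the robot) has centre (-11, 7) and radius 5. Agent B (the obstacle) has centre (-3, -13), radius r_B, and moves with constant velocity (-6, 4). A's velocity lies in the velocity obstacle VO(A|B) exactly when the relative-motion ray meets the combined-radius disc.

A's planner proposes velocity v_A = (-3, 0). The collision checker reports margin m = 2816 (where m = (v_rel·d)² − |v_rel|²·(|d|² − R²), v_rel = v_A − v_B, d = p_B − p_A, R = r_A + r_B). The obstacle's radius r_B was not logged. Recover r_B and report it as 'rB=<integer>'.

m = 2816
d = (8, -20);  v_rel = (3, -4),  |v_rel|² = 25
v_rel×d = (3)·(-20) − (-4)·(8) = -28
since m = R²·25 − (-28)²:  R² = (784 + 2816) / 25 = 144
R = √144 = 12  ⇒  r_B = 12 − 5 = 7

rB=7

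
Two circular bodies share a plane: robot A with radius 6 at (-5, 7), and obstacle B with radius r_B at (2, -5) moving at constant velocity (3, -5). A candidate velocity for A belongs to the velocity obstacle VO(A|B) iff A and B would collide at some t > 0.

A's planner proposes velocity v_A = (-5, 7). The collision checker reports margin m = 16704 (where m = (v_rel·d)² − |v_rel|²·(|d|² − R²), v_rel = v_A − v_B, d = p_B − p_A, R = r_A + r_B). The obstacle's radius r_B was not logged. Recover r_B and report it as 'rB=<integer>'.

m = 16704
d = (7, -12);  v_rel = (-8, 12),  |v_rel|² = 208
v_rel×d = (-8)·(-12) − (12)·(7) = 12
since m = R²·208 − 12²:  R² = (144 + 16704) / 208 = 81
R = √81 = 9  ⇒  r_B = 9 − 6 = 3

rB=3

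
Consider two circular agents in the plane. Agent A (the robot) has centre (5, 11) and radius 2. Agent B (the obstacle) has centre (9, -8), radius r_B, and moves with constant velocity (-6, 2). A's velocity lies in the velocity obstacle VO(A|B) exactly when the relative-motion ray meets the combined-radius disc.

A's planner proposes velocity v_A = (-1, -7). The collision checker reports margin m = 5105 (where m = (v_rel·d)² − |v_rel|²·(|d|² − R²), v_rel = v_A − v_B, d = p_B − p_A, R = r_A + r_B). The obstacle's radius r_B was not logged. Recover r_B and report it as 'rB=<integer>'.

m = 5105
d = (4, -19);  v_rel = (5, -9),  |v_rel|² = 106
v_rel×d = (5)·(-19) − (-9)·(4) = -59
since m = R²·106 − (-59)²:  R² = (3481 + 5105) / 106 = 81
R = √81 = 9  ⇒  r_B = 9 − 2 = 7

rB=7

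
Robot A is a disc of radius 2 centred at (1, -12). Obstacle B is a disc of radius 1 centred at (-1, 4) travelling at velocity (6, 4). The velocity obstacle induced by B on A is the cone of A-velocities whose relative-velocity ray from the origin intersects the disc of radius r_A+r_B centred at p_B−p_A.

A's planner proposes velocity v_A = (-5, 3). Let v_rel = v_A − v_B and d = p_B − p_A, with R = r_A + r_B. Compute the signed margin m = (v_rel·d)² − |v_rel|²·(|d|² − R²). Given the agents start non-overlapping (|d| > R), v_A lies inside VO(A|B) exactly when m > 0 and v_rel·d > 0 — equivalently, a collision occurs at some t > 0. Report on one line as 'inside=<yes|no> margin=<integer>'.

d = (-2, 16),  |d|² = 260;  R = 2+1 = 3,  c = 260−3² = 251
v_rel = (-11, -1),  |v_rel|² = 122;  v_rel·d = (-11)·(-2) + (-1)·(16) = 6
122·t² − 12·t + 251 = 0  ⇒  m = 6² − 122·251 = -30586
m = -30586 < 0,  v_rel·d = 6 > 0  ⇒  outside

inside=no margin=-30586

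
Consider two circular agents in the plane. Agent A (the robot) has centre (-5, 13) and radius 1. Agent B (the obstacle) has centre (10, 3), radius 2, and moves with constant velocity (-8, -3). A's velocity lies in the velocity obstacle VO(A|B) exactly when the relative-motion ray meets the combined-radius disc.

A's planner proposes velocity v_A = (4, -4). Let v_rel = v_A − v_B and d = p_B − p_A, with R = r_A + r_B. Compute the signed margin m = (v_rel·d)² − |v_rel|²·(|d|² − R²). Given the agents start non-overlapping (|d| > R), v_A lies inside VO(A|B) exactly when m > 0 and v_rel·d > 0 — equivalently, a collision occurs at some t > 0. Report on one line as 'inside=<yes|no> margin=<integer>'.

d = (15, -10),  |d|² = 325;  R = 1+2 = 3,  c = 325−3² = 316
v_rel = (12, -1),  |v_rel|² = 145;  v_rel·d = (12)·(15) + (-1)·(-10) = 190
145·t² − 380·t + 316 = 0  ⇒  m = 190² − 145·316 = -9720
m = -9720 < 0,  v_rel·d = 190 > 0  ⇒  outside

inside=no margin=-9720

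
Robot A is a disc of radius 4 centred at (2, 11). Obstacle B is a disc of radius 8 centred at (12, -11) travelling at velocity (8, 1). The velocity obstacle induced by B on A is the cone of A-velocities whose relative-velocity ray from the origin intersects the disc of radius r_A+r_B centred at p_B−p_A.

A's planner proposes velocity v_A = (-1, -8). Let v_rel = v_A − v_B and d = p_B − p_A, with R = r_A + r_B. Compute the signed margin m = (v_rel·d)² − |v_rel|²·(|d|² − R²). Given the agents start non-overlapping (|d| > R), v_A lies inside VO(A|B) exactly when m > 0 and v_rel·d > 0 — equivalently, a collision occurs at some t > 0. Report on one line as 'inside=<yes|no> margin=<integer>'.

d = (10, -22),  |d|² = 584;  R = 4+8 = 12,  c = 584−12² = 440
v_rel = (-9, -9),  |v_rel|² = 162;  v_rel·d = (-9)·(10) + (-9)·(-22) = 108
162·t² − 216·t + 440 = 0  ⇒  m = 108² − 162·440 = -59616
m = -59616 < 0,  v_rel·d = 108 > 0  ⇒  outside

inside=no margin=-59616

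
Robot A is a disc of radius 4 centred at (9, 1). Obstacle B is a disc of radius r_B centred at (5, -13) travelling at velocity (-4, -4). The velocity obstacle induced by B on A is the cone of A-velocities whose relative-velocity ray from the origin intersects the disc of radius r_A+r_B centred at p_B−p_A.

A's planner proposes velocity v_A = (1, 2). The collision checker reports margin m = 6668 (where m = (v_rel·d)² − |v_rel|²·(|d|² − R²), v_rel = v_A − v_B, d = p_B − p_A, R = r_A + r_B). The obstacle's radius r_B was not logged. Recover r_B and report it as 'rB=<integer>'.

m = 6668
d = (-4, -14);  v_rel = (5, 6),  |v_rel|² = 61
v_rel×d = (5)·(-14) − (6)·(-4) = -46
since m = R²·61 − (-46)²:  R² = (2116 + 6668) / 61 = 144
R = √144 = 12  ⇒  r_B = 12 − 4 = 8

rB=8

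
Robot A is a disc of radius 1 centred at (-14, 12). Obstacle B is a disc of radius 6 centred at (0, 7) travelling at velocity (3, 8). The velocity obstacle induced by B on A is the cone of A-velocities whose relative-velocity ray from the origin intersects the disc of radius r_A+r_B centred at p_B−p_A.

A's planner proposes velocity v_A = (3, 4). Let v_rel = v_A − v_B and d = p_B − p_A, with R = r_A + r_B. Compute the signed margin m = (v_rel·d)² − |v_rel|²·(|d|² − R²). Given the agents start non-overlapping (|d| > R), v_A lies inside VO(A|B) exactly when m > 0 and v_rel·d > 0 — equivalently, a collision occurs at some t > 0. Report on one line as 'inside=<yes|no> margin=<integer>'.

d = (14, -5),  |d|² = 221;  R = 1+6 = 7,  c = 221−7² = 172
v_rel = (0, -4),  |v_rel|² = 16;  v_rel·d = (0)·(14) + (-4)·(-5) = 20
16·t² − 40·t + 172 = 0  ⇒  m = 20² − 16·172 = -2352
m = -2352 < 0,  v_rel·d = 20 > 0  ⇒  outside

inside=no margin=-2352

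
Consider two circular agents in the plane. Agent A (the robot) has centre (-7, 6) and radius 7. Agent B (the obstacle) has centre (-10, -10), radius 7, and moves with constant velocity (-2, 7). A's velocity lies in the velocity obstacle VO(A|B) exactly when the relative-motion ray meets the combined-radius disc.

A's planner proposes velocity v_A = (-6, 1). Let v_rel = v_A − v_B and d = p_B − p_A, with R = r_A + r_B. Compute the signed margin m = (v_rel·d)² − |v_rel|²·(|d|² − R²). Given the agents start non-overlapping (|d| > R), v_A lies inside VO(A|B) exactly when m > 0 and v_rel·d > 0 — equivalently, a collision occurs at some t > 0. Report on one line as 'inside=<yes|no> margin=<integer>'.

d = (-3, -16),  |d|² = 265;  R = 7+7 = 14,  c = 265−14² = 69
v_rel = (-4, -6),  |v_rel|² = 52;  v_rel·d = (-4)·(-3) + (-6)·(-16) = 108
52·t² − 216·t + 69 = 0  ⇒  m = 108² − 52·69 = 8076
m = 8076 > 0,  v_rel·d = 108 > 0  ⇒  inside

inside=yes margin=8076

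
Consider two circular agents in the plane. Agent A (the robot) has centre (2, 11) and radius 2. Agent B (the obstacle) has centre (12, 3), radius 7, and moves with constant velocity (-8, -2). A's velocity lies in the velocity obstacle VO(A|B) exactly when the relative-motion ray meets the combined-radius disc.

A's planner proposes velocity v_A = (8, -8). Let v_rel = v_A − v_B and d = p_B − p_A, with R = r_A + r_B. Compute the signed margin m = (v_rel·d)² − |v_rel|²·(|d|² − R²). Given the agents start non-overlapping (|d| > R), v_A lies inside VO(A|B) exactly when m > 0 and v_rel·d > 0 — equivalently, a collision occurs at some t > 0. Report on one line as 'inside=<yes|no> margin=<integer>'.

d = (10, -8),  |d|² = 164;  R = 2+7 = 9,  c = 164−9² = 83
v_rel = (16, -6),  |v_rel|² = 292;  v_rel·d = (16)·(10) + (-6)·(-8) = 208
292·t² − 416·t + 83 = 0  ⇒  m = 208² − 292·83 = 19028
m = 19028 > 0,  v_rel·d = 208 > 0  ⇒  inside

inside=yes margin=19028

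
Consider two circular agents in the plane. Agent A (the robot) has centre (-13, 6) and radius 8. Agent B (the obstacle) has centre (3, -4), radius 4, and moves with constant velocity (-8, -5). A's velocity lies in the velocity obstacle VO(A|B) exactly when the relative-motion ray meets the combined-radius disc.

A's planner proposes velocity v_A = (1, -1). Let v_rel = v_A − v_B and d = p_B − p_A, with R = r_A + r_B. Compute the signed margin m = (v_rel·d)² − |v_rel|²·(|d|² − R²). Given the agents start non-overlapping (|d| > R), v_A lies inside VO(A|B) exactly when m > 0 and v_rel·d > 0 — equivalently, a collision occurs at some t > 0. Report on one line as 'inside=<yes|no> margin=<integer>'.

d = (16, -10),  |d|² = 356;  R = 8+4 = 12,  c = 356−12² = 212
v_rel = (9, 4),  |v_rel|² = 97;  v_rel·d = (9)·(16) + (4)·(-10) = 104
97·t² − 208·t + 212 = 0  ⇒  m = 104² − 97·212 = -9748
m = -9748 < 0,  v_rel·d = 104 > 0  ⇒  outside

inside=no margin=-9748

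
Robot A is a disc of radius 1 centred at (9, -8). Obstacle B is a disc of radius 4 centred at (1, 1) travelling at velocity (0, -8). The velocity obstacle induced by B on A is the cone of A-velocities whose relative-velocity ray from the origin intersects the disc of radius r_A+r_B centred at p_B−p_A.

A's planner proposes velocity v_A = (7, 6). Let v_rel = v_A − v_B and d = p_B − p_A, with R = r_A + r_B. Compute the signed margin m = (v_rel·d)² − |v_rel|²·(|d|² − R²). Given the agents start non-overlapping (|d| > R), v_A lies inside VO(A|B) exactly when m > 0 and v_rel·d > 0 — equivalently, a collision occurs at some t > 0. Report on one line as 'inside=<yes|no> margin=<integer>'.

d = (-8, 9),  |d|² = 145;  R = 1+4 = 5,  c = 145−5² = 120
v_rel = (7, 14),  |v_rel|² = 245;  v_rel·d = (7)·(-8) + (14)·(9) = 70
245·t² − 140·t + 120 = 0  ⇒  m = 70² − 245·120 = -24500
m = -24500 < 0,  v_rel·d = 70 > 0  ⇒  outside

inside=no margin=-24500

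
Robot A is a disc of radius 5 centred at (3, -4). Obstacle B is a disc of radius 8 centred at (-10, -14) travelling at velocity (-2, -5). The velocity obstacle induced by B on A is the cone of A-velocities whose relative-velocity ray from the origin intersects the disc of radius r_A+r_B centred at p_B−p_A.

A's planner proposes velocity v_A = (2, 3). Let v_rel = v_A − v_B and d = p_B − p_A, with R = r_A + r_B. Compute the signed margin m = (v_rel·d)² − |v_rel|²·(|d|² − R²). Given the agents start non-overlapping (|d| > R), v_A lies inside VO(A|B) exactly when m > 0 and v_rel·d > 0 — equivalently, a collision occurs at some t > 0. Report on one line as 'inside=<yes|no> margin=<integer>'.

d = (-13, -10),  |d|² = 269;  R = 5+8 = 13,  c = 269−13² = 100
v_rel = (4, 8),  |v_rel|² = 80;  v_rel·d = (4)·(-13) + (8)·(-10) = -132
80·t² + 264·t + 100 = 0  ⇒  m = (-132)² − 80·100 = 9424
m = 9424 > 0,  v_rel·d = -132 < 0  ⇒  outside

inside=no margin=9424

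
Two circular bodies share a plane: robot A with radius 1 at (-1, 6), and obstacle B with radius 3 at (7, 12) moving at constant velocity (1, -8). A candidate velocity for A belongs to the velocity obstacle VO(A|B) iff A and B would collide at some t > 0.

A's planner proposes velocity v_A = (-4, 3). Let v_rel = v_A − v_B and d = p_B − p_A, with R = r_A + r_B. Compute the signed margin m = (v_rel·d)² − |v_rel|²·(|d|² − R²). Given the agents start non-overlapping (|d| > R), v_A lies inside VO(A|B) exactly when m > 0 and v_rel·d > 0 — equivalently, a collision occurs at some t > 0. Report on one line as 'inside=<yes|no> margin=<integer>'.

d = (8, 6),  |d|² = 100;  R = 1+3 = 4,  c = 100−4² = 84
v_rel = (-5, 11),  |v_rel|² = 146;  v_rel·d = (-5)·(8) + (11)·(6) = 26
146·t² − 52·t + 84 = 0  ⇒  m = 26² − 146·84 = -11588
m = -11588 < 0,  v_rel·d = 26 > 0  ⇒  outside

inside=no margin=-11588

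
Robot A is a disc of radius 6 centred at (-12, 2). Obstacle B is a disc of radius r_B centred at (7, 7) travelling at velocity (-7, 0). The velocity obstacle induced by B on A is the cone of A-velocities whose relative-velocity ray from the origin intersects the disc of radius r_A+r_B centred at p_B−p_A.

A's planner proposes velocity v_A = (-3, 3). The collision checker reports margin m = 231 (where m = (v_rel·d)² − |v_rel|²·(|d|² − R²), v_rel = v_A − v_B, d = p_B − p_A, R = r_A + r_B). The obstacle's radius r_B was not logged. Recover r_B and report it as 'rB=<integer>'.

m = 231
d = (19, 5);  v_rel = (4, 3),  |v_rel|² = 25
v_rel×d = (4)·(5) − (3)·(19) = -37
since m = R²·25 − (-37)²:  R² = (1369 + 231) / 25 = 64
R = √64 = 8  ⇒  r_B = 8 − 6 = 2

rB=2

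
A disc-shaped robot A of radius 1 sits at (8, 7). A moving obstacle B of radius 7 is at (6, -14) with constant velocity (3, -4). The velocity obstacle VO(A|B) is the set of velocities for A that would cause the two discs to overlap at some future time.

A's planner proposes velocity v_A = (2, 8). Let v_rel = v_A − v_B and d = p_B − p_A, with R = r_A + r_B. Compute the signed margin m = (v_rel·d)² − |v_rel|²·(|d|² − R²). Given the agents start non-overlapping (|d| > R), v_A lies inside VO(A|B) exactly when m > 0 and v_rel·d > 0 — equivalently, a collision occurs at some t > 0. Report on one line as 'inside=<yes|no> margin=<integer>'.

d = (-2, -21),  |d|² = 445;  R = 1+7 = 8,  c = 445−8² = 381
v_rel = (-1, 12),  |v_rel|² = 145;  v_rel·d = (-1)·(-2) + (12)·(-21) = -250
145·t² + 500·t + 381 = 0  ⇒  m = (-250)² − 145·381 = 7255
m = 7255 > 0,  v_rel·d = -250 < 0  ⇒  outside

inside=no margin=7255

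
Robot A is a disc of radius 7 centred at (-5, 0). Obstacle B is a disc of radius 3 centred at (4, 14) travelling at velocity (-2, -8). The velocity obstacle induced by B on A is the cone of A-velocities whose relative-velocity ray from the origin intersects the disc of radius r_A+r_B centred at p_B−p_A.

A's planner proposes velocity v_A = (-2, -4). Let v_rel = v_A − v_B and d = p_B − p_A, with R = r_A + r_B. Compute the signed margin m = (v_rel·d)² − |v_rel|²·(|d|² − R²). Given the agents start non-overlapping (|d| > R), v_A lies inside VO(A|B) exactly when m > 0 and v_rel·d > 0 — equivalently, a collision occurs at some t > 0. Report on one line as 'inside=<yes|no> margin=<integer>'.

d = (9, 14),  |d|² = 277;  R = 7+3 = 10,  c = 277−10² = 177
v_rel = (0, 4),  |v_rel|² = 16;  v_rel·d = (0)·(9) + (4)·(14) = 56
16·t² − 112·t + 177 = 0  ⇒  m = 56² − 16·177 = 304
m = 304 > 0,  v_rel·d = 56 > 0  ⇒  inside

inside=yes margin=304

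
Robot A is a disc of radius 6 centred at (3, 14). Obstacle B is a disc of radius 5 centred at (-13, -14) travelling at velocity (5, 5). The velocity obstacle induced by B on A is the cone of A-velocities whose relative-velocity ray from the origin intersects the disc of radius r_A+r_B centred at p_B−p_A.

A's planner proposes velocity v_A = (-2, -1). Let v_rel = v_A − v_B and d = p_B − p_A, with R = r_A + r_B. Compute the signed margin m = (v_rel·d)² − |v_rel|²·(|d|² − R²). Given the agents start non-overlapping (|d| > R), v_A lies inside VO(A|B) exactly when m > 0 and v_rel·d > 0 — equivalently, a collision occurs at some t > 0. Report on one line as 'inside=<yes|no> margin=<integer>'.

d = (-16, -28),  |d|² = 1040;  R = 6+5 = 11,  c = 1040−11² = 919
v_rel = (-7, -6),  |v_rel|² = 85;  v_rel·d = (-7)·(-16) + (-6)·(-28) = 280
85·t² − 560·t + 919 = 0  ⇒  m = 280² − 85·919 = 285
m = 285 > 0,  v_rel·d = 280 > 0  ⇒  inside

inside=yes margin=285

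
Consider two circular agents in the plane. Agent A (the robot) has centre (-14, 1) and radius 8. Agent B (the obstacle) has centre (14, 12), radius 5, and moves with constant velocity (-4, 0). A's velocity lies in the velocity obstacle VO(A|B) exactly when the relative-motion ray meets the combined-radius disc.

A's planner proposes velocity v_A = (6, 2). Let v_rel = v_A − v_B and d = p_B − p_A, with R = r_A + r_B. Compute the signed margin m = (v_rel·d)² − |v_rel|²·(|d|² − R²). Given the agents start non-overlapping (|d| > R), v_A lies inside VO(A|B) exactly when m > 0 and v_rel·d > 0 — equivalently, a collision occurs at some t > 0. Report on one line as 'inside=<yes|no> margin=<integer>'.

d = (28, 11),  |d|² = 905;  R = 8+5 = 13,  c = 905−13² = 736
v_rel = (10, 2),  |v_rel|² = 104;  v_rel·d = (10)·(28) + (2)·(11) = 302
104·t² − 604·t + 736 = 0  ⇒  m = 302² − 104·736 = 14660
m = 14660 > 0,  v_rel·d = 302 > 0  ⇒  inside

inside=yes margin=14660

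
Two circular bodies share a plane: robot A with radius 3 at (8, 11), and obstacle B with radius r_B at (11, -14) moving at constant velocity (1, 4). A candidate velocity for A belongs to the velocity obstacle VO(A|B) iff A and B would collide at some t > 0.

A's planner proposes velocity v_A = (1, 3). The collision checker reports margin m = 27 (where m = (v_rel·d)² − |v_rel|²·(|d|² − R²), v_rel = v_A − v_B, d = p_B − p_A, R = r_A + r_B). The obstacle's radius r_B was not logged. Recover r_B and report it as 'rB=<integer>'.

m = 27
d = (3, -25);  v_rel = (0, -1),  |v_rel|² = 1
v_rel×d = (0)·(-25) − (-1)·(3) = 3
since m = R²·1 − 3²:  R² = (9 + 27) / 1 = 36
R = √36 = 6  ⇒  r_B = 6 − 3 = 3

rB=3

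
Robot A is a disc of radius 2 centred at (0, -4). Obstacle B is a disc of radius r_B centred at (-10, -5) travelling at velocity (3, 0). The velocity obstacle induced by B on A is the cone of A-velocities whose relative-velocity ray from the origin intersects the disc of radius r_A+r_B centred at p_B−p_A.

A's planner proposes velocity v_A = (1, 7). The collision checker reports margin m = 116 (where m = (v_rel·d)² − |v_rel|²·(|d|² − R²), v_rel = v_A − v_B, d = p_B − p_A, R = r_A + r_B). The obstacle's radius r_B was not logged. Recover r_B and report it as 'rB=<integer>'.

m = 116
d = (-10, -1);  v_rel = (-2, 7),  |v_rel|² = 53
v_rel×d = (-2)·(-1) − (7)·(-10) = 72
since m = R²·53 − 72²:  R² = (5184 + 116) / 53 = 100
R = √100 = 10  ⇒  r_B = 10 − 2 = 8

rB=8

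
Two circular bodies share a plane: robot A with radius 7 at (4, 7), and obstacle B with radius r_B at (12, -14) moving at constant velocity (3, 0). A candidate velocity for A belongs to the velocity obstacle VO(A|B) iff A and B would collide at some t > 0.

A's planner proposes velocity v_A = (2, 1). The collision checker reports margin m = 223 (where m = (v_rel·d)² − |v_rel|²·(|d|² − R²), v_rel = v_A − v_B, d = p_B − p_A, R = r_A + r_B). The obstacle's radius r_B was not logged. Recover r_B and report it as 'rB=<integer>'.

m = 223
d = (8, -21);  v_rel = (-1, 1),  |v_rel|² = 2
v_rel×d = (-1)·(-21) − (1)·(8) = 13
since m = R²·2 − 13²:  R² = (169 + 223) / 2 = 196
R = √196 = 14  ⇒  r_B = 14 − 7 = 7

rB=7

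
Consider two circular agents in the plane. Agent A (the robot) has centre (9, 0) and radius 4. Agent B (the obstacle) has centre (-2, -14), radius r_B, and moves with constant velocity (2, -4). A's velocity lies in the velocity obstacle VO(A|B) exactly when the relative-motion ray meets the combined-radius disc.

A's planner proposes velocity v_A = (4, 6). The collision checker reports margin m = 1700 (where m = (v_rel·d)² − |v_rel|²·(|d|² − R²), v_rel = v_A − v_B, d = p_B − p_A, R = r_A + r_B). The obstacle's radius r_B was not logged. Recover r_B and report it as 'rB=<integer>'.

m = 1700
d = (-11, -14);  v_rel = (2, 10),  |v_rel|² = 104
v_rel×d = (2)·(-14) − (10)·(-11) = 82
since m = R²·104 − 82²:  R² = (6724 + 1700) / 104 = 81
R = √81 = 9  ⇒  r_B = 9 − 4 = 5

rB=5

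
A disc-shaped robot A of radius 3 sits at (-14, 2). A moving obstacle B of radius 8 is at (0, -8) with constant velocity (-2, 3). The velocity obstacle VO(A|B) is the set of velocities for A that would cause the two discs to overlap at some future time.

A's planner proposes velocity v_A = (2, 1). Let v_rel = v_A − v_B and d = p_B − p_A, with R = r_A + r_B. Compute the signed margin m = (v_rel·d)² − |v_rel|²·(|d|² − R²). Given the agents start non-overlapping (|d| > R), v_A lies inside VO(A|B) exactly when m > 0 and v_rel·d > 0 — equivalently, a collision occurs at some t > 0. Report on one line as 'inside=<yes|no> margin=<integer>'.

d = (14, -10),  |d|² = 296;  R = 3+8 = 11,  c = 296−11² = 175
v_rel = (4, -2),  |v_rel|² = 20;  v_rel·d = (4)·(14) + (-2)·(-10) = 76
20·t² − 152·t + 175 = 0  ⇒  m = 76² − 20·175 = 2276
m = 2276 > 0,  v_rel·d = 76 > 0  ⇒  inside

inside=yes margin=2276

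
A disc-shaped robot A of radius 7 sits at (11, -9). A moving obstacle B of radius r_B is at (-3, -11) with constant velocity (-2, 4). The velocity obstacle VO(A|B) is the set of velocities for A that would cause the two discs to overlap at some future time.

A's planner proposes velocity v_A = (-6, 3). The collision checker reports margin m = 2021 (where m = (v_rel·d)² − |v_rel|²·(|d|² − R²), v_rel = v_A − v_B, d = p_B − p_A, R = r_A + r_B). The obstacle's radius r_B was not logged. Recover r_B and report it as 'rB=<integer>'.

m = 2021
d = (-14, -2);  v_rel = (-4, -1),  |v_rel|² = 17
v_rel×d = (-4)·(-2) − (-1)·(-14) = -6
since m = R²·17 − (-6)²:  R² = (36 + 2021) / 17 = 121
R = √121 = 11  ⇒  r_B = 11 − 7 = 4

rB=4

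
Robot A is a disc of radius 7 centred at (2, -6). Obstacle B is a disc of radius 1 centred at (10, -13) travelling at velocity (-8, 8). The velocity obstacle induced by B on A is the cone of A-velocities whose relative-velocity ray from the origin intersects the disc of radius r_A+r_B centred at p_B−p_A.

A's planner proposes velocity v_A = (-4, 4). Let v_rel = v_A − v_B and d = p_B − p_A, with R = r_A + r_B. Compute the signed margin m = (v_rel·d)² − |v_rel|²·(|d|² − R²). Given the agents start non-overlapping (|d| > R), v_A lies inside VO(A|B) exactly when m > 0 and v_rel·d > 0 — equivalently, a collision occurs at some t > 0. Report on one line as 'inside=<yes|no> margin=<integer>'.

d = (8, -7),  |d|² = 113;  R = 7+1 = 8,  c = 113−8² = 49
v_rel = (4, -4),  |v_rel|² = 32;  v_rel·d = (4)·(8) + (-4)·(-7) = 60
32·t² − 120·t + 49 = 0  ⇒  m = 60² − 32·49 = 2032
m = 2032 > 0,  v_rel·d = 60 > 0  ⇒  inside

inside=yes margin=2032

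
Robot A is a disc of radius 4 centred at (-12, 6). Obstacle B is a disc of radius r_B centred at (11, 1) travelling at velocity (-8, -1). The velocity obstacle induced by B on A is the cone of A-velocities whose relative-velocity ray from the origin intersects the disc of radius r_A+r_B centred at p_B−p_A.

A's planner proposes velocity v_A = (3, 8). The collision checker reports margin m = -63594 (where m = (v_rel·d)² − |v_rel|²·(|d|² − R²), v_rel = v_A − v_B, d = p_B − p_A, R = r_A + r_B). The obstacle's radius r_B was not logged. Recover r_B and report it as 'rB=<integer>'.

m = -63594
d = (23, -5);  v_rel = (11, 9),  |v_rel|² = 202
v_rel×d = (11)·(-5) − (9)·(23) = -262
since m = R²·202 − (-262)²:  R² = (68644 + -63594) / 202 = 25
R = √25 = 5  ⇒  r_B = 5 − 4 = 1

rB=1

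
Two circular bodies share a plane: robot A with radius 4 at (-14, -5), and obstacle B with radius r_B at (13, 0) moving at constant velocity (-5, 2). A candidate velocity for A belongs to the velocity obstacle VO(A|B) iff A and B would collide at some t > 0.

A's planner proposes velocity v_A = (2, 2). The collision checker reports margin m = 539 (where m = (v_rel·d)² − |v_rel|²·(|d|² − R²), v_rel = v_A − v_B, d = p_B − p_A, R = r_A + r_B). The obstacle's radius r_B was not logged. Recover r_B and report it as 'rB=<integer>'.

m = 539
d = (27, 5);  v_rel = (7, 0),  |v_rel|² = 49
v_rel×d = (7)·(5) − (0)·(27) = 35
since m = R²·49 − 35²:  R² = (1225 + 539) / 49 = 36
R = √36 = 6  ⇒  r_B = 6 − 4 = 2

rB=2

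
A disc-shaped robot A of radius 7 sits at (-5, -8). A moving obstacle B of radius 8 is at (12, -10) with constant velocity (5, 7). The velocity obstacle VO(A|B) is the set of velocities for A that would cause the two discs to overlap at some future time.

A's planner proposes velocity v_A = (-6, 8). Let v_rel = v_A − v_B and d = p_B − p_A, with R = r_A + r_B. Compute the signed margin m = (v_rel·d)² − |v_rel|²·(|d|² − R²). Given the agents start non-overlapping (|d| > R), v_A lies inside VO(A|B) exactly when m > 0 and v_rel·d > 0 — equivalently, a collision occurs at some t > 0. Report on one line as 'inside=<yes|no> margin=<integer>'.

d = (17, -2),  |d|² = 293;  R = 7+8 = 15,  c = 293−15² = 68
v_rel = (-11, 1),  |v_rel|² = 122;  v_rel·d = (-11)·(17) + (1)·(-2) = -189
122·t² + 378·t + 68 = 0  ⇒  m = (-189)² − 122·68 = 27425
m = 27425 > 0,  v_rel·d = -189 < 0  ⇒  outside

inside=no margin=27425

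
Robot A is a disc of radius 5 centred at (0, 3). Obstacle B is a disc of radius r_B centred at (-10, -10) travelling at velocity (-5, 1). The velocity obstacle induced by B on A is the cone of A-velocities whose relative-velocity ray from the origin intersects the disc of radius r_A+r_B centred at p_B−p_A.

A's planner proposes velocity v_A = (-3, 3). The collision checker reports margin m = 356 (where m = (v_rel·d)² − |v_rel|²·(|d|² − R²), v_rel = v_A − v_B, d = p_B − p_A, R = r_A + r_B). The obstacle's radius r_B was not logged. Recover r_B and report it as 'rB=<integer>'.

m = 356
d = (-10, -13);  v_rel = (2, 2),  |v_rel|² = 8
v_rel×d = (2)·(-13) − (2)·(-10) = -6
since m = R²·8 − (-6)²:  R² = (36 + 356) / 8 = 49
R = √49 = 7  ⇒  r_B = 7 − 5 = 2

rB=2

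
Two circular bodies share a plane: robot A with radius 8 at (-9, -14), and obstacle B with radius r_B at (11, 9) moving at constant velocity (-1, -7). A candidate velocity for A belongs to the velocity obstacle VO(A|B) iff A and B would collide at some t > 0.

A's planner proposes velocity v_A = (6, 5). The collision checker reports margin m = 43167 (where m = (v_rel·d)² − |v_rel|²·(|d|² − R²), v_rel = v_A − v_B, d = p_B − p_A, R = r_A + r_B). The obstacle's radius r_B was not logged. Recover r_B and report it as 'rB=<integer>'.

m = 43167
d = (20, 23);  v_rel = (7, 12),  |v_rel|² = 193
v_rel×d = (7)·(23) − (12)·(20) = -79
since m = R²·193 − (-79)²:  R² = (6241 + 43167) / 193 = 256
R = √256 = 16  ⇒  r_B = 16 − 8 = 8

rB=8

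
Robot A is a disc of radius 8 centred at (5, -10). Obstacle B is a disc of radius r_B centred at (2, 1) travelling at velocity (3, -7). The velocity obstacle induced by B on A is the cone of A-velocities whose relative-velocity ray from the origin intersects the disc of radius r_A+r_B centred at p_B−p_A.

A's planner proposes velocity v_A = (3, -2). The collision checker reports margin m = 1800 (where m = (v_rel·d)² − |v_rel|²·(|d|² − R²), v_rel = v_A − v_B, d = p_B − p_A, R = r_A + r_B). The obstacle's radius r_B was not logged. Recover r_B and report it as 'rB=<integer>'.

m = 1800
d = (-3, 11);  v_rel = (0, 5),  |v_rel|² = 25
v_rel×d = (0)·(11) − (5)·(-3) = 15
since m = R²·25 − 15²:  R² = (225 + 1800) / 25 = 81
R = √81 = 9  ⇒  r_B = 9 − 8 = 1

rB=1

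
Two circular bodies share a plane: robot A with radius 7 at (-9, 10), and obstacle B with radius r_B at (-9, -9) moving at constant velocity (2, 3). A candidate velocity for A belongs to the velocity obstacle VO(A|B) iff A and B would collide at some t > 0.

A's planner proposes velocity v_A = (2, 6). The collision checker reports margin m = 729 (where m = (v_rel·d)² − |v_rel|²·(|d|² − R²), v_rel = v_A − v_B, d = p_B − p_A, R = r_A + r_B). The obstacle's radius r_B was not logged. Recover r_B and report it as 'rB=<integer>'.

m = 729
d = (0, -19);  v_rel = (0, 3),  |v_rel|² = 9
v_rel×d = (0)·(-19) − (3)·(0) = 0
since m = R²·9 − 0²:  R² = (0 + 729) / 9 = 81
R = √81 = 9  ⇒  r_B = 9 − 7 = 2

rB=2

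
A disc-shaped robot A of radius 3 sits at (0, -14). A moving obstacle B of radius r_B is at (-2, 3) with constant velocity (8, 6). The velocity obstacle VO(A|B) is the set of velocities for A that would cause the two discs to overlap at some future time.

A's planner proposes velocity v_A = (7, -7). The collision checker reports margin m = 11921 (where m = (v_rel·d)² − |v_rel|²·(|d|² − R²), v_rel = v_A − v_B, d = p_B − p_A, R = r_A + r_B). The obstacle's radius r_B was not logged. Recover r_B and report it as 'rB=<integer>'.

m = 11921
d = (-2, 17);  v_rel = (-1, -13),  |v_rel|² = 170
v_rel×d = (-1)·(17) − (-13)·(-2) = -43
since m = R²·170 − (-43)²:  R² = (1849 + 11921) / 170 = 81
R = √81 = 9  ⇒  r_B = 9 − 3 = 6

rB=6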